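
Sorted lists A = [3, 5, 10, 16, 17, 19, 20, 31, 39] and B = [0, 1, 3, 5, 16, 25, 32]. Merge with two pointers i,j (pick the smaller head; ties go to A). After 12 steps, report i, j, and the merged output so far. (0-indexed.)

[i=0,j=0] A[i]=3>B[j]=0 take 0 → j++
[i=0,j=1] A[i]=3>B[j]=1 take 1 → j++
[i=0,j=2] A[i]=3<=B[j]=3 take 3 → i++
[i=1,j=2] A[i]=5>B[j]=3 take 3 → j++
[i=1,j=3] A[i]=5<=B[j]=5 take 5 → i++
[i=2,j=3] A[i]=10>B[j]=5 take 5 → j++
[i=2,j=4] A[i]=10<=B[j]=16 take 10 → i++
[i=3,j=4] A[i]=16<=B[j]=16 take 16 → i++
[i=4,j=4] A[i]=17>B[j]=16 take 16 → j++
[i=4,j=5] A[i]=17<=B[j]=25 take 17 → i++
[i=5,j=5] A[i]=19<=B[j]=25 take 19 → i++
[i=6,j=5] A[i]=20<=B[j]=25 take 20 → i++

i=7, j=5, merged so far=[0, 1, 3, 3, 5, 5, 10, 16, 16, 17, 19, 20]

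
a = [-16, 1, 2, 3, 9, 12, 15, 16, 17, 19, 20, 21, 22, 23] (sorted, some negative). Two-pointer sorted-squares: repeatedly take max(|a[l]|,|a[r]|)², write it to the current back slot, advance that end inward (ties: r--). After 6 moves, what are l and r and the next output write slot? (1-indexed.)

l=1 r=14: |-16|<=|23| out[14]=529, r--
l=1 r=13: |-16|<=|22| out[13]=484, r--
l=1 r=12: |-16|<=|21| out[12]=441, r--
l=1 r=11: |-16|<=|20| out[11]=400, r--
l=1 r=10: |-16|<=|19| out[10]=361, r--
l=1 r=9: |-16|<=|17| out[9]=289, r--

l=1, r=8, next write slot=8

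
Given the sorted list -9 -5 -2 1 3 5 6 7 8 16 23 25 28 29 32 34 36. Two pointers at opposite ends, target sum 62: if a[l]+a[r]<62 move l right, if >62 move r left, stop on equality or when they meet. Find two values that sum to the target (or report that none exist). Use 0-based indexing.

(28, 34)

[0,16] -9+36=27 <62 → l++
[1,16] -5+36=31 <62 → l++
[2,16] -2+36=34 <62 → l++
[3,16] 1+36=37 <62 → l++
[4,16] 3+36=39 <62 → l++
[5,16] 5+36=41 <62 → l++
[6,16] 6+36=42 <62 → l++
[7,16] 7+36=43 <62 → l++
[8,16] 8+36=44 <62 → l++
[9,16] 16+36=52 <62 → l++
[10,16] 23+36=59 <62 → l++
[11,16] 25+36=61 <62 → l++
[12,16] 28+36=64 >62 → r--
[12,15] 28+34=62 → found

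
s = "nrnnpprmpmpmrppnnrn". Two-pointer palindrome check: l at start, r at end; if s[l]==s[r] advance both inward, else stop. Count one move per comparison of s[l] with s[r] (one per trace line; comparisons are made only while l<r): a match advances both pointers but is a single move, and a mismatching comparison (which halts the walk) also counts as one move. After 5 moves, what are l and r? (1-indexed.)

l=1 r=19: 'n'=='n', l++,r--
l=2 r=18: 'r'=='r', l++,r--
l=3 r=17: 'n'=='n', l++,r--
l=4 r=16: 'n'=='n', l++,r--
l=5 r=15: 'p'=='p', l++,r--

l=6, r=14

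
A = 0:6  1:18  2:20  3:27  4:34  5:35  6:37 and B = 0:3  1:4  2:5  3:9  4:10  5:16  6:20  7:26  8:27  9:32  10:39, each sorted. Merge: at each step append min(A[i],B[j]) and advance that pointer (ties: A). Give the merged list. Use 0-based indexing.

[3, 4, 5, 6, 9, 10, 16, 18, 20, 20, 26, 27, 27, 32, 34, 35, 37, 39]

i=0 j=0: A[i]=6>B[j]=3 take 3, j++
i=0 j=1: A[i]=6>B[j]=4 take 4, j++
i=0 j=2: A[i]=6>B[j]=5 take 5, j++
i=0 j=3: A[i]=6<=B[j]=9 take 6, i++
i=1 j=3: A[i]=18>B[j]=9 take 9, j++
i=1 j=4: A[i]=18>B[j]=10 take 10, j++
i=1 j=5: A[i]=18>B[j]=16 take 16, j++
i=1 j=6: A[i]=18<=B[j]=20 take 18, i++
i=2 j=6: A[i]=20<=B[j]=20 take 20, i++
i=3 j=6: A[i]=27>B[j]=20 take 20, j++
i=3 j=7: A[i]=27>B[j]=26 take 26, j++
i=3 j=8: A[i]=27<=B[j]=27 take 27, i++
i=4 j=8: A[i]=34>B[j]=27 take 27, j++
i=4 j=9: A[i]=34>B[j]=32 take 32, j++
i=4 j=10: A[i]=34<=B[j]=39 take 34, i++
i=5 j=10: A[i]=35<=B[j]=39 take 35, i++
i=6 j=10: A[i]=37<=B[j]=39 take 37, i++
i=7 j=10: A done, take B[j]=39, j++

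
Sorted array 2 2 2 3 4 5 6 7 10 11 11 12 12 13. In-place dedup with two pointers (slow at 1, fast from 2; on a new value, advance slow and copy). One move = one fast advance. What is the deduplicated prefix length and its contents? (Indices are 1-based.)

(s=1,f=2) a[fast]=2=a[slow] dup → fast++
(s=1,f=3) a[fast]=2=a[slow] dup → fast++
(s=1,f=4) a[fast]=3≠a[slow]=2 write a[2]=3 → slow++,fast++
(s=2,f=5) a[fast]=4≠a[slow]=3 write a[3]=4 → slow++,fast++
(s=3,f=6) a[fast]=5≠a[slow]=4 write a[4]=5 → slow++,fast++
(s=4,f=7) a[fast]=6≠a[slow]=5 write a[5]=6 → slow++,fast++
(s=5,f=8) a[fast]=7≠a[slow]=6 write a[6]=7 → slow++,fast++
(s=6,f=9) a[fast]=10≠a[slow]=7 write a[7]=10 → slow++,fast++
(s=7,f=10) a[fast]=11≠a[slow]=10 write a[8]=11 → slow++,fast++
(s=8,f=11) a[fast]=11=a[slow] dup → fast++
(s=8,f=12) a[fast]=12≠a[slow]=11 write a[9]=12 → slow++,fast++
(s=9,f=13) a[fast]=12=a[slow] dup → fast++
(s=9,f=14) a[fast]=13≠a[slow]=12 write a[10]=13 → slow++,fast++

length 10; prefix = [2, 3, 4, 5, 6, 7, 10, 11, 12, 13]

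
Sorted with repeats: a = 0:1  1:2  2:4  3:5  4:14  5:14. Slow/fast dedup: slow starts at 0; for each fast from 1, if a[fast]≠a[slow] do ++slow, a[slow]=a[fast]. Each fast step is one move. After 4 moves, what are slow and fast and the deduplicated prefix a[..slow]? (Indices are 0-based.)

(s=0,f=1) a[fast]=2≠a[slow]=1 write a[1]=2 → slow++,fast++
(s=1,f=2) a[fast]=4≠a[slow]=2 write a[2]=4 → slow++,fast++
(s=2,f=3) a[fast]=5≠a[slow]=4 write a[3]=5 → slow++,fast++
(s=3,f=4) a[fast]=14≠a[slow]=5 write a[4]=14 → slow++,fast++

slow=4, fast=5, prefix=[1, 2, 4, 5, 14]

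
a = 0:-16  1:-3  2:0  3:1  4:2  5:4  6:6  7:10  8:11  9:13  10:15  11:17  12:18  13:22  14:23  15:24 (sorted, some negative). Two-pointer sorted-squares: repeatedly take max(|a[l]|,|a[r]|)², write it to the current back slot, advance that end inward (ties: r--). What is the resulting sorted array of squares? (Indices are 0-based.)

[0, 1, 4, 9, 16, 36, 100, 121, 169, 225, 256, 289, 324, 484, 529, 576]

l=0 r=15: |-16|<=|24| out[15]=576, r--
l=0 r=14: |-16|<=|23| out[14]=529, r--
l=0 r=13: |-16|<=|22| out[13]=484, r--
l=0 r=12: |-16|<=|18| out[12]=324, r--
l=0 r=11: |-16|<=|17| out[11]=289, r--
l=0 r=10: |-16|>|15| out[10]=256, l++
l=1 r=10: |-3|<=|15| out[9]=225, r--
l=1 r=9: |-3|<=|13| out[8]=169, r--
l=1 r=8: |-3|<=|11| out[7]=121, r--
l=1 r=7: |-3|<=|10| out[6]=100, r--
l=1 r=6: |-3|<=|6| out[5]=36, r--
l=1 r=5: |-3|<=|4| out[4]=16, r--
l=1 r=4: |-3|>|2| out[3]=9, l++
l=2 r=4: |0|<=|2| out[2]=4, r--
l=2 r=3: |0|<=|1| out[1]=1, r--
l=2 r=2: |0|<=|0| out[0]=0, r--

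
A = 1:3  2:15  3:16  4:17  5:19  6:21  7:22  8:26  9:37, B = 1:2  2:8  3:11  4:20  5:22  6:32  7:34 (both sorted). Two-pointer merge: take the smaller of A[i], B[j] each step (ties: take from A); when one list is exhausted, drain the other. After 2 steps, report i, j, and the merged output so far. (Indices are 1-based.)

i=2, j=2, merged so far=[2, 3]

i=1 j=1: A[i]=3>B[j]=2 take 2, j++
i=1 j=2: A[i]=3<=B[j]=8 take 3, i++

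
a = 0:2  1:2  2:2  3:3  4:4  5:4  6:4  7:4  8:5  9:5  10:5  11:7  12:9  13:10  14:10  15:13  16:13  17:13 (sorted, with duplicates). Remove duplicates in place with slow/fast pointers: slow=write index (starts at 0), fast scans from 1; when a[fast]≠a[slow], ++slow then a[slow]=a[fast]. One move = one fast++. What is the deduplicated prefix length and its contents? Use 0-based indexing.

length 8; prefix = [2, 3, 4, 5, 7, 9, 10, 13]

(s=0,f=1) a[fast]=2=a[slow] dup → fast++
(s=0,f=2) a[fast]=2=a[slow] dup → fast++
(s=0,f=3) a[fast]=3≠a[slow]=2 write a[1]=3 → slow++,fast++
(s=1,f=4) a[fast]=4≠a[slow]=3 write a[2]=4 → slow++,fast++
(s=2,f=5) a[fast]=4=a[slow] dup → fast++
(s=2,f=6) a[fast]=4=a[slow] dup → fast++
(s=2,f=7) a[fast]=4=a[slow] dup → fast++
(s=2,f=8) a[fast]=5≠a[slow]=4 write a[3]=5 → slow++,fast++
(s=3,f=9) a[fast]=5=a[slow] dup → fast++
(s=3,f=10) a[fast]=5=a[slow] dup → fast++
(s=3,f=11) a[fast]=7≠a[slow]=5 write a[4]=7 → slow++,fast++
(s=4,f=12) a[fast]=9≠a[slow]=7 write a[5]=9 → slow++,fast++
(s=5,f=13) a[fast]=10≠a[slow]=9 write a[6]=10 → slow++,fast++
(s=6,f=14) a[fast]=10=a[slow] dup → fast++
(s=6,f=15) a[fast]=13≠a[slow]=10 write a[7]=13 → slow++,fast++
(s=7,f=16) a[fast]=13=a[slow] dup → fast++
(s=7,f=17) a[fast]=13=a[slow] dup → fast++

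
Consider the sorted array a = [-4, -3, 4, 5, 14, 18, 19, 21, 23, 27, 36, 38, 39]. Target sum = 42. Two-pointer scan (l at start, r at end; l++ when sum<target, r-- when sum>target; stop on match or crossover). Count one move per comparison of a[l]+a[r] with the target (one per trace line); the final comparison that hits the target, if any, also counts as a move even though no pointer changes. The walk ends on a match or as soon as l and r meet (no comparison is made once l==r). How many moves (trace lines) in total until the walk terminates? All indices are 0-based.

4 moves

[0,12] -4+39=35 <42 → l++
[1,12] -3+39=36 <42 → l++
[2,12] 4+39=43 >42 → r--
[2,11] 4+38=42 → found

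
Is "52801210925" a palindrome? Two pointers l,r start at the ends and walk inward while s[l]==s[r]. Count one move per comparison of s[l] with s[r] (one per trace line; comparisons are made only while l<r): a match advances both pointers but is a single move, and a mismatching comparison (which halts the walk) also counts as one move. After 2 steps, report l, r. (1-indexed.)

l=1 r=11: '5'=='5', l++,r--
l=2 r=10: '2'=='2', l++,r--

l=3, r=9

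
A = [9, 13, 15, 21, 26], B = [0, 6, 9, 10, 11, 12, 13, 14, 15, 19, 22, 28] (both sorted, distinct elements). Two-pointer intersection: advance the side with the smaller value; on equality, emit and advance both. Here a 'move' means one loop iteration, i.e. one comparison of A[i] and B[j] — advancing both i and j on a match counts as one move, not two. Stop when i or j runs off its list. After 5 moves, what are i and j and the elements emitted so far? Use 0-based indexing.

i=1, j=5, emitted=[9]

i=0 j=0: 9>0, j++
i=0 j=1: 9>6, j++
i=0 j=2: 9==9 emit, i++,j++
i=1 j=3: 13>10, j++
i=1 j=4: 13>11, j++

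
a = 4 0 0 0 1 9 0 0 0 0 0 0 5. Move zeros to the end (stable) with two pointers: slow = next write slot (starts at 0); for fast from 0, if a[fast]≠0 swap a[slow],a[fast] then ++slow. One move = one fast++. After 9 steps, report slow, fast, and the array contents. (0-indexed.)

slow=0 fast=0: a[fast]=4≠0 swap→a[0]=4, slow++,fast++
slow=1 fast=1: a[fast]=0, fast++
slow=1 fast=2: a[fast]=0, fast++
slow=1 fast=3: a[fast]=0, fast++
slow=1 fast=4: a[fast]=1≠0 swap→a[1]=1, slow++,fast++
slow=2 fast=5: a[fast]=9≠0 swap→a[2]=9, slow++,fast++
slow=3 fast=6: a[fast]=0, fast++
slow=3 fast=7: a[fast]=0, fast++
slow=3 fast=8: a[fast]=0, fast++

slow=3, fast=9, a=[4, 1, 9, 0, 0, 0, 0, 0, 0, 0, 0, 0, 5]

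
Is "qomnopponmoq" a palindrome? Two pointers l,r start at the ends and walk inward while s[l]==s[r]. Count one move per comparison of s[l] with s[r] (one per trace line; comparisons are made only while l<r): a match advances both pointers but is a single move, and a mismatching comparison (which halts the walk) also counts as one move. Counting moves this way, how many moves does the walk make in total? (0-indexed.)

6 moves

l=0 r=11: 'q'=='q', l++,r--
l=1 r=10: 'o'=='o', l++,r--
l=2 r=9: 'm'=='m', l++,r--
l=3 r=8: 'n'=='n', l++,r--
l=4 r=7: 'o'=='o', l++,r--
l=5 r=6: 'p'=='p', l++,r--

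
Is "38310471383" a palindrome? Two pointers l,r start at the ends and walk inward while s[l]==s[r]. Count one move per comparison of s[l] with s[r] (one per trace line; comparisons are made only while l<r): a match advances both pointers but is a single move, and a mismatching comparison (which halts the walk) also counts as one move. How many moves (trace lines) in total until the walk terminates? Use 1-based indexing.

5 moves

l=1 r=11: '3'=='3', l++,r--
l=2 r=10: '8'=='8', l++,r--
l=3 r=9: '3'=='3', l++,r--
l=4 r=8: '1'=='1', l++,r--
l=5 r=7: '0'!='7', stop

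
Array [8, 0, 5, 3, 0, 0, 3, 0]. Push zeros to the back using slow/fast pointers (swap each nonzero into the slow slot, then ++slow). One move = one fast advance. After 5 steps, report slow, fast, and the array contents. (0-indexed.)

slow=3, fast=5, a=[8, 5, 3, 0, 0, 0, 3, 0]

(s=0,f=0) a[fast]=8≠0 swap→a[0]=8 → slow++,fast++
(s=1,f=1) a[fast]=0 → fast++
(s=1,f=2) a[fast]=5≠0 swap→a[1]=5 → slow++,fast++
(s=2,f=3) a[fast]=3≠0 swap→a[2]=3 → slow++,fast++
(s=3,f=4) a[fast]=0 → fast++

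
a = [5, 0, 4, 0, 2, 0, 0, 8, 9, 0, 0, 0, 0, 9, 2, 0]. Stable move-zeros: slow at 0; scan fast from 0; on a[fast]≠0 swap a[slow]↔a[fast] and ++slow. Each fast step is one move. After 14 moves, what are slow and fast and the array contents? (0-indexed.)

slow=6, fast=14, a=[5, 4, 2, 8, 9, 9, 0, 0, 0, 0, 0, 0, 0, 0, 2, 0]

slow=0 fast=0: a[fast]=5≠0 swap→a[0]=5, slow++,fast++
slow=1 fast=1: a[fast]=0, fast++
slow=1 fast=2: a[fast]=4≠0 swap→a[1]=4, slow++,fast++
slow=2 fast=3: a[fast]=0, fast++
slow=2 fast=4: a[fast]=2≠0 swap→a[2]=2, slow++,fast++
slow=3 fast=5: a[fast]=0, fast++
slow=3 fast=6: a[fast]=0, fast++
slow=3 fast=7: a[fast]=8≠0 swap→a[3]=8, slow++,fast++
slow=4 fast=8: a[fast]=9≠0 swap→a[4]=9, slow++,fast++
slow=5 fast=9: a[fast]=0, fast++
slow=5 fast=10: a[fast]=0, fast++
slow=5 fast=11: a[fast]=0, fast++
slow=5 fast=12: a[fast]=0, fast++
slow=5 fast=13: a[fast]=9≠0 swap→a[5]=9, slow++,fast++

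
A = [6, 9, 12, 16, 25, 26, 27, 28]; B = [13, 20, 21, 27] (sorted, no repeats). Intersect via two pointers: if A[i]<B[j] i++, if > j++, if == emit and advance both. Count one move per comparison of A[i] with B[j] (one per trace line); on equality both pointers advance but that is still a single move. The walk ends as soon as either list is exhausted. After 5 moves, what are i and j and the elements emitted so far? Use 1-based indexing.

i=1 j=1: 6<13, i++
i=2 j=1: 9<13, i++
i=3 j=1: 12<13, i++
i=4 j=1: 16>13, j++
i=4 j=2: 16<20, i++

i=5, j=2, emitted=[]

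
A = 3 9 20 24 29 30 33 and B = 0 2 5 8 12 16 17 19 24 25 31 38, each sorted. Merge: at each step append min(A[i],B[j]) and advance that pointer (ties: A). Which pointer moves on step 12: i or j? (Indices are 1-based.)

i=1 j=1: A[i]=3>B[j]=0 take 0, j++
i=1 j=2: A[i]=3>B[j]=2 take 2, j++
i=1 j=3: A[i]=3<=B[j]=5 take 3, i++
i=2 j=3: A[i]=9>B[j]=5 take 5, j++
i=2 j=4: A[i]=9>B[j]=8 take 8, j++
i=2 j=5: A[i]=9<=B[j]=12 take 9, i++
i=3 j=5: A[i]=20>B[j]=12 take 12, j++
i=3 j=6: A[i]=20>B[j]=16 take 16, j++
i=3 j=7: A[i]=20>B[j]=17 take 17, j++
i=3 j=8: A[i]=20>B[j]=19 take 19, j++
i=3 j=9: A[i]=20<=B[j]=24 take 20, i++
i=4 j=9: A[i]=24<=B[j]=24 take 24, i++

i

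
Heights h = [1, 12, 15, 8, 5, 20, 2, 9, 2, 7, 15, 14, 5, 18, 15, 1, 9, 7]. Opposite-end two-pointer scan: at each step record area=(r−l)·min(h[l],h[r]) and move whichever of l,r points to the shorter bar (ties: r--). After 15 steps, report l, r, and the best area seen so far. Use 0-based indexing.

l=5, r=7, best area=180

l=0 r=17: min(1,7)*17=17 best=17 *, l++
l=1 r=17: min(12,7)*16=112 best=112 *, r--
l=1 r=16: min(12,9)*15=135 best=135 *, r--
l=1 r=15: min(12,1)*14=14 best=135, r--
l=1 r=14: min(12,15)*13=156 best=156 *, l++
l=2 r=14: min(15,15)*12=180 best=180 *, r--
l=2 r=13: min(15,18)*11=165 best=180, l++
l=3 r=13: min(8,18)*10=80 best=180, l++
l=4 r=13: min(5,18)*9=45 best=180, l++
l=5 r=13: min(20,18)*8=144 best=180, r--
l=5 r=12: min(20,5)*7=35 best=180, r--
l=5 r=11: min(20,14)*6=84 best=180, r--
l=5 r=10: min(20,15)*5=75 best=180, r--
l=5 r=9: min(20,7)*4=28 best=180, r--
l=5 r=8: min(20,2)*3=6 best=180, r--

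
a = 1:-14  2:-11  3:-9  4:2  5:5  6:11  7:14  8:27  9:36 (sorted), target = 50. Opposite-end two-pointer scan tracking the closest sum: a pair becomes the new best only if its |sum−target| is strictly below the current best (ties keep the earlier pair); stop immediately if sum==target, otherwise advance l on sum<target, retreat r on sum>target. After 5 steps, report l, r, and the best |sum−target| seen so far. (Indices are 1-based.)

l=6, r=9, best |Δ|=9

l=1 r=9: -14+36=22 d=28 *, l++
l=2 r=9: -11+36=25 d=25 *, l++
l=3 r=9: -9+36=27 d=23 *, l++
l=4 r=9: 2+36=38 d=12 *, l++
l=5 r=9: 5+36=41 d=9 *, l++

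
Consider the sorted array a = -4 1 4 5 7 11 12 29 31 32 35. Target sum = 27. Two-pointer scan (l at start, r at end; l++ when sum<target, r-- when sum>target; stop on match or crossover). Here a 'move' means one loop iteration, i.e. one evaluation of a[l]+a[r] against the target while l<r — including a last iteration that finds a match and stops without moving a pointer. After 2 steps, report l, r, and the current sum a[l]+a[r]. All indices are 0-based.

l=0, r=8, sum=27

[0,10] -4+35=31 >27 → r--
[0,9] -4+32=28 >27 → r--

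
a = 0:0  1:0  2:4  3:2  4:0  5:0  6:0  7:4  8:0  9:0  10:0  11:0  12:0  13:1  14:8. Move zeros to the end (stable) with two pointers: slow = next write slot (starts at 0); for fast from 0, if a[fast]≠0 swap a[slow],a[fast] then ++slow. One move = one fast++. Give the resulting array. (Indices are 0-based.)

[4, 2, 4, 1, 8, 0, 0, 0, 0, 0, 0, 0, 0, 0, 0]

(s=0,f=0) a[fast]=0 → fast++
(s=0,f=1) a[fast]=0 → fast++
(s=0,f=2) a[fast]=4≠0 swap→a[0]=4 → slow++,fast++
(s=1,f=3) a[fast]=2≠0 swap→a[1]=2 → slow++,fast++
(s=2,f=4) a[fast]=0 → fast++
(s=2,f=5) a[fast]=0 → fast++
(s=2,f=6) a[fast]=0 → fast++
(s=2,f=7) a[fast]=4≠0 swap→a[2]=4 → slow++,fast++
(s=3,f=8) a[fast]=0 → fast++
(s=3,f=9) a[fast]=0 → fast++
(s=3,f=10) a[fast]=0 → fast++
(s=3,f=11) a[fast]=0 → fast++
(s=3,f=12) a[fast]=0 → fast++
(s=3,f=13) a[fast]=1≠0 swap→a[3]=1 → slow++,fast++
(s=4,f=14) a[fast]=8≠0 swap→a[4]=8 → slow++,fast++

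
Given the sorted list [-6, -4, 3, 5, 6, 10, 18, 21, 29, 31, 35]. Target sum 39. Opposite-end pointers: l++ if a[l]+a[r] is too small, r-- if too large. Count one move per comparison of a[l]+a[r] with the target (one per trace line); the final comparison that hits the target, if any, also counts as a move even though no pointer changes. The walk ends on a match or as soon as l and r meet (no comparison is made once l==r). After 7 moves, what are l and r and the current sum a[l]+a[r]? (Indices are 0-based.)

l=0 r=10: -6+35=29 <39, l++
l=1 r=10: -4+35=31 <39, l++
l=2 r=10: 3+35=38 <39, l++
l=3 r=10: 5+35=40 >39, r--
l=3 r=9: 5+31=36 <39, l++
l=4 r=9: 6+31=37 <39, l++
l=5 r=9: 10+31=41 >39, r--

l=5, r=8, sum=39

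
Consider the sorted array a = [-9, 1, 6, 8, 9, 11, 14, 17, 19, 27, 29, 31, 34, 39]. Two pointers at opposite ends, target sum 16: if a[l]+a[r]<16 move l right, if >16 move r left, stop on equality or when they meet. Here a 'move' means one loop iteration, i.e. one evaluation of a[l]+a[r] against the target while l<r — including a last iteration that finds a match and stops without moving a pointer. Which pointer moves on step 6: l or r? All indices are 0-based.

l

[0,13] -9+39=30 >16 → r--
[0,12] -9+34=25 >16 → r--
[0,11] -9+31=22 >16 → r--
[0,10] -9+29=20 >16 → r--
[0,9] -9+27=18 >16 → r--
[0,8] -9+19=10 <16 → l++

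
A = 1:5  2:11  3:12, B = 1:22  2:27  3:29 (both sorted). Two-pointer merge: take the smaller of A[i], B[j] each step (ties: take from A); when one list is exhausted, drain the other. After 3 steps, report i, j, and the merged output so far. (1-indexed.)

[i=1,j=1] A[i]=5<=B[j]=22 take 5 → i++
[i=2,j=1] A[i]=11<=B[j]=22 take 11 → i++
[i=3,j=1] A[i]=12<=B[j]=22 take 12 → i++

i=4, j=1, merged so far=[5, 11, 12]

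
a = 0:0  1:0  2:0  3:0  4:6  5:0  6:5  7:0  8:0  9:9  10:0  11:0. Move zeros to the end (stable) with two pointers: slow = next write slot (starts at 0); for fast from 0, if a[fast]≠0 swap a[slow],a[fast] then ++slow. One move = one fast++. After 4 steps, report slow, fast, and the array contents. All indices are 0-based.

slow=0, fast=4, a=[0, 0, 0, 0, 6, 0, 5, 0, 0, 9, 0, 0]

(s=0,f=0) a[fast]=0 → fast++
(s=0,f=1) a[fast]=0 → fast++
(s=0,f=2) a[fast]=0 → fast++
(s=0,f=3) a[fast]=0 → fast++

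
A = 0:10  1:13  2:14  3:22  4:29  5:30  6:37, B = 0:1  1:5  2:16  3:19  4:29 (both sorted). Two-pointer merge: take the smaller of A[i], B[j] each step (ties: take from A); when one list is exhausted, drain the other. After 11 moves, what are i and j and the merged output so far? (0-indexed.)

i=6, j=5, merged so far=[1, 5, 10, 13, 14, 16, 19, 22, 29, 29, 30]

i=0 j=0: A[i]=10>B[j]=1 take 1, j++
i=0 j=1: A[i]=10>B[j]=5 take 5, j++
i=0 j=2: A[i]=10<=B[j]=16 take 10, i++
i=1 j=2: A[i]=13<=B[j]=16 take 13, i++
i=2 j=2: A[i]=14<=B[j]=16 take 14, i++
i=3 j=2: A[i]=22>B[j]=16 take 16, j++
i=3 j=3: A[i]=22>B[j]=19 take 19, j++
i=3 j=4: A[i]=22<=B[j]=29 take 22, i++
i=4 j=4: A[i]=29<=B[j]=29 take 29, i++
i=5 j=4: A[i]=30>B[j]=29 take 29, j++
i=5 j=5: B done, take A[i]=30, i++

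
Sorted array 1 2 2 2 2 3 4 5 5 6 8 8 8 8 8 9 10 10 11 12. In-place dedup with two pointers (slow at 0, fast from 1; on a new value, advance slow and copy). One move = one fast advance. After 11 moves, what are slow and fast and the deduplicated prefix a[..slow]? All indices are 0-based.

slow=0 fast=1: a[fast]=2≠a[slow]=1 write a[1]=2, slow++,fast++
slow=1 fast=2: a[fast]=2=a[slow] dup, fast++
slow=1 fast=3: a[fast]=2=a[slow] dup, fast++
slow=1 fast=4: a[fast]=2=a[slow] dup, fast++
slow=1 fast=5: a[fast]=3≠a[slow]=2 write a[2]=3, slow++,fast++
slow=2 fast=6: a[fast]=4≠a[slow]=3 write a[3]=4, slow++,fast++
slow=3 fast=7: a[fast]=5≠a[slow]=4 write a[4]=5, slow++,fast++
slow=4 fast=8: a[fast]=5=a[slow] dup, fast++
slow=4 fast=9: a[fast]=6≠a[slow]=5 write a[5]=6, slow++,fast++
slow=5 fast=10: a[fast]=8≠a[slow]=6 write a[6]=8, slow++,fast++
slow=6 fast=11: a[fast]=8=a[slow] dup, fast++

slow=6, fast=12, prefix=[1, 2, 3, 4, 5, 6, 8]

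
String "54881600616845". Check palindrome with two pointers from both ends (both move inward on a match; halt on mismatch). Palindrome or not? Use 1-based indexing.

[1,14] '5'=='5' → l++,r--
[2,13] '4'=='4' → l++,r--
[3,12] '8'=='8' → l++,r--
[4,11] '8'!='6' → stop

not a palindrome (mismatch at 4,11)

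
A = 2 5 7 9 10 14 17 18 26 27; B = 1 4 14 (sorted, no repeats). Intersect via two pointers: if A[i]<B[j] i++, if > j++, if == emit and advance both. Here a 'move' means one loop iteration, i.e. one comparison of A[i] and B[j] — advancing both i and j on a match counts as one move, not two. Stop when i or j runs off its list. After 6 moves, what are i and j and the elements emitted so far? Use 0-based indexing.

i=4, j=2, emitted=[]

[i=0,j=0] 2>1 → j++
[i=0,j=1] 2<4 → i++
[i=1,j=1] 5>4 → j++
[i=1,j=2] 5<14 → i++
[i=2,j=2] 7<14 → i++
[i=3,j=2] 9<14 → i++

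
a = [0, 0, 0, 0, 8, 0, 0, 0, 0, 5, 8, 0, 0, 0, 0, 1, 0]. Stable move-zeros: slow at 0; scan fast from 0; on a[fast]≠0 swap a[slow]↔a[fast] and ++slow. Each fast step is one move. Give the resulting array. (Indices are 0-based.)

[8, 5, 8, 1, 0, 0, 0, 0, 0, 0, 0, 0, 0, 0, 0, 0, 0]

(s=0,f=0) a[fast]=0 → fast++
(s=0,f=1) a[fast]=0 → fast++
(s=0,f=2) a[fast]=0 → fast++
(s=0,f=3) a[fast]=0 → fast++
(s=0,f=4) a[fast]=8≠0 swap→a[0]=8 → slow++,fast++
(s=1,f=5) a[fast]=0 → fast++
(s=1,f=6) a[fast]=0 → fast++
(s=1,f=7) a[fast]=0 → fast++
(s=1,f=8) a[fast]=0 → fast++
(s=1,f=9) a[fast]=5≠0 swap→a[1]=5 → slow++,fast++
(s=2,f=10) a[fast]=8≠0 swap→a[2]=8 → slow++,fast++
(s=3,f=11) a[fast]=0 → fast++
(s=3,f=12) a[fast]=0 → fast++
(s=3,f=13) a[fast]=0 → fast++
(s=3,f=14) a[fast]=0 → fast++
(s=3,f=15) a[fast]=1≠0 swap→a[3]=1 → slow++,fast++
(s=4,f=16) a[fast]=0 → fast++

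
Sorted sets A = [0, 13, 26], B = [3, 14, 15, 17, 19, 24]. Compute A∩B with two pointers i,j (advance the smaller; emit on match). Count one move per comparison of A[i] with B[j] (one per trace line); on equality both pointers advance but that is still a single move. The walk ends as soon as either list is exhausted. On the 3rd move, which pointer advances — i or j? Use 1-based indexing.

[i=1,j=1] 0<3 → i++
[i=2,j=1] 13>3 → j++
[i=2,j=2] 13<14 → i++

i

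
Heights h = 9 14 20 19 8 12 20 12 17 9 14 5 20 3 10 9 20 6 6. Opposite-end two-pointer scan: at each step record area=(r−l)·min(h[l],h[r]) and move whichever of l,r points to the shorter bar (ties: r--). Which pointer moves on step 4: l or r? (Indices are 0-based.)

[0,18] min(9,6)*18=108 best=108 * → r--
[0,17] min(9,6)*17=102 best=108 → r--
[0,16] min(9,20)*16=144 best=144 * → l++
[1,16] min(14,20)*15=210 best=210 * → l++

l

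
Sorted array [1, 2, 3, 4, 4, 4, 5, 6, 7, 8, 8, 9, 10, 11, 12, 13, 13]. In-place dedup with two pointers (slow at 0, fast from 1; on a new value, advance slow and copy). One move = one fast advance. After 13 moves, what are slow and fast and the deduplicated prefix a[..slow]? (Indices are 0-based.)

slow=0 fast=1: a[fast]=2≠a[slow]=1 write a[1]=2, slow++,fast++
slow=1 fast=2: a[fast]=3≠a[slow]=2 write a[2]=3, slow++,fast++
slow=2 fast=3: a[fast]=4≠a[slow]=3 write a[3]=4, slow++,fast++
slow=3 fast=4: a[fast]=4=a[slow] dup, fast++
slow=3 fast=5: a[fast]=4=a[slow] dup, fast++
slow=3 fast=6: a[fast]=5≠a[slow]=4 write a[4]=5, slow++,fast++
slow=4 fast=7: a[fast]=6≠a[slow]=5 write a[5]=6, slow++,fast++
slow=5 fast=8: a[fast]=7≠a[slow]=6 write a[6]=7, slow++,fast++
slow=6 fast=9: a[fast]=8≠a[slow]=7 write a[7]=8, slow++,fast++
slow=7 fast=10: a[fast]=8=a[slow] dup, fast++
slow=7 fast=11: a[fast]=9≠a[slow]=8 write a[8]=9, slow++,fast++
slow=8 fast=12: a[fast]=10≠a[slow]=9 write a[9]=10, slow++,fast++
slow=9 fast=13: a[fast]=11≠a[slow]=10 write a[10]=11, slow++,fast++

slow=10, fast=14, prefix=[1, 2, 3, 4, 5, 6, 7, 8, 9, 10, 11]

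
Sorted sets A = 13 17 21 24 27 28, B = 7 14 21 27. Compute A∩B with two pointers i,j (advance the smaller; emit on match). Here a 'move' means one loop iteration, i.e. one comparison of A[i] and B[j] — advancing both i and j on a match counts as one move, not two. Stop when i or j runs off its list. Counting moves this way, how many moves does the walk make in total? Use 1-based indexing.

i=1 j=1: 13>7, j++
i=1 j=2: 13<14, i++
i=2 j=2: 17>14, j++
i=2 j=3: 17<21, i++
i=3 j=3: 21==21 emit, i++,j++
i=4 j=4: 24<27, i++
i=5 j=4: 27==27 emit, i++,j++

7 moves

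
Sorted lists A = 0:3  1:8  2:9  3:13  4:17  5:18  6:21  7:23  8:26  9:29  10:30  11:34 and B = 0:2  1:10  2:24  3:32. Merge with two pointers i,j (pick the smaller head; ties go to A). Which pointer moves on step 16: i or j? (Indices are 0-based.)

i

i=0 j=0: A[i]=3>B[j]=2 take 2, j++
i=0 j=1: A[i]=3<=B[j]=10 take 3, i++
i=1 j=1: A[i]=8<=B[j]=10 take 8, i++
i=2 j=1: A[i]=9<=B[j]=10 take 9, i++
i=3 j=1: A[i]=13>B[j]=10 take 10, j++
i=3 j=2: A[i]=13<=B[j]=24 take 13, i++
i=4 j=2: A[i]=17<=B[j]=24 take 17, i++
i=5 j=2: A[i]=18<=B[j]=24 take 18, i++
i=6 j=2: A[i]=21<=B[j]=24 take 21, i++
i=7 j=2: A[i]=23<=B[j]=24 take 23, i++
i=8 j=2: A[i]=26>B[j]=24 take 24, j++
i=8 j=3: A[i]=26<=B[j]=32 take 26, i++
i=9 j=3: A[i]=29<=B[j]=32 take 29, i++
i=10 j=3: A[i]=30<=B[j]=32 take 30, i++
i=11 j=3: A[i]=34>B[j]=32 take 32, j++
i=11 j=4: B done, take A[i]=34, i++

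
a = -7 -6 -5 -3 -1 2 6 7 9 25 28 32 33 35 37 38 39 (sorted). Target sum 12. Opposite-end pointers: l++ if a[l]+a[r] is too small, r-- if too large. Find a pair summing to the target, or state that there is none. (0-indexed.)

[0,16] -7+39=32 >12 → r--
[0,15] -7+38=31 >12 → r--
[0,14] -7+37=30 >12 → r--
[0,13] -7+35=28 >12 → r--
[0,12] -7+33=26 >12 → r--
[0,11] -7+32=25 >12 → r--
[0,10] -7+28=21 >12 → r--
[0,9] -7+25=18 >12 → r--
[0,8] -7+9=2 <12 → l++
[1,8] -6+9=3 <12 → l++
[2,8] -5+9=4 <12 → l++
[3,8] -3+9=6 <12 → l++
[4,8] -1+9=8 <12 → l++
[5,8] 2+9=11 <12 → l++
[6,8] 6+9=15 >12 → r--
[6,7] 6+7=13 >12 → r--

no pair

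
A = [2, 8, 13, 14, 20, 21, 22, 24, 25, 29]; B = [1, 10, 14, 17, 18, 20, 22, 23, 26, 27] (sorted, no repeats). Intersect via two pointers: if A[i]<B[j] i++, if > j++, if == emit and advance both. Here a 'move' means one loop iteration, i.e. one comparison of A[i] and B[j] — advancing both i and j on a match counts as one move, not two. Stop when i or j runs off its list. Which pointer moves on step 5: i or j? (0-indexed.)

[i=0,j=0] 2>1 → j++
[i=0,j=1] 2<10 → i++
[i=1,j=1] 8<10 → i++
[i=2,j=1] 13>10 → j++
[i=2,j=2] 13<14 → i++

i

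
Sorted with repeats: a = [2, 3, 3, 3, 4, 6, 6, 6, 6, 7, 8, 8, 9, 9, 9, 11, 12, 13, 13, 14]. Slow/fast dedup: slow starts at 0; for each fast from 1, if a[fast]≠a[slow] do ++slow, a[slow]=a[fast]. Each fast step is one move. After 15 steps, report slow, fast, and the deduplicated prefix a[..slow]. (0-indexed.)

(s=0,f=1) a[fast]=3≠a[slow]=2 write a[1]=3 → slow++,fast++
(s=1,f=2) a[fast]=3=a[slow] dup → fast++
(s=1,f=3) a[fast]=3=a[slow] dup → fast++
(s=1,f=4) a[fast]=4≠a[slow]=3 write a[2]=4 → slow++,fast++
(s=2,f=5) a[fast]=6≠a[slow]=4 write a[3]=6 → slow++,fast++
(s=3,f=6) a[fast]=6=a[slow] dup → fast++
(s=3,f=7) a[fast]=6=a[slow] dup → fast++
(s=3,f=8) a[fast]=6=a[slow] dup → fast++
(s=3,f=9) a[fast]=7≠a[slow]=6 write a[4]=7 → slow++,fast++
(s=4,f=10) a[fast]=8≠a[slow]=7 write a[5]=8 → slow++,fast++
(s=5,f=11) a[fast]=8=a[slow] dup → fast++
(s=5,f=12) a[fast]=9≠a[slow]=8 write a[6]=9 → slow++,fast++
(s=6,f=13) a[fast]=9=a[slow] dup → fast++
(s=6,f=14) a[fast]=9=a[slow] dup → fast++
(s=6,f=15) a[fast]=11≠a[slow]=9 write a[7]=11 → slow++,fast++

slow=7, fast=16, prefix=[2, 3, 4, 6, 7, 8, 9, 11]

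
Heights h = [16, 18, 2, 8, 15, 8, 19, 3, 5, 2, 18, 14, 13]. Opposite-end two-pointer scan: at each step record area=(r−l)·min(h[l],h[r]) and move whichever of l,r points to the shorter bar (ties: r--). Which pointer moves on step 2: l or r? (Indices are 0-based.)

[0,12] min(16,13)*12=156 best=156 * → r--
[0,11] min(16,14)*11=154 best=156 → r--

r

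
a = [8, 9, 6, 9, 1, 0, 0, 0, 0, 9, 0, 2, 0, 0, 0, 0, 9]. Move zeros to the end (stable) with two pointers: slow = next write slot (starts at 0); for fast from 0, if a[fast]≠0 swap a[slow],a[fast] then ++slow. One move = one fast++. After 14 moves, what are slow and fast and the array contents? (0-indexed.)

slow=7, fast=14, a=[8, 9, 6, 9, 1, 9, 2, 0, 0, 0, 0, 0, 0, 0, 0, 0, 9]

slow=0 fast=0: a[fast]=8≠0 swap→a[0]=8, slow++,fast++
slow=1 fast=1: a[fast]=9≠0 swap→a[1]=9, slow++,fast++
slow=2 fast=2: a[fast]=6≠0 swap→a[2]=6, slow++,fast++
slow=3 fast=3: a[fast]=9≠0 swap→a[3]=9, slow++,fast++
slow=4 fast=4: a[fast]=1≠0 swap→a[4]=1, slow++,fast++
slow=5 fast=5: a[fast]=0, fast++
slow=5 fast=6: a[fast]=0, fast++
slow=5 fast=7: a[fast]=0, fast++
slow=5 fast=8: a[fast]=0, fast++
slow=5 fast=9: a[fast]=9≠0 swap→a[5]=9, slow++,fast++
slow=6 fast=10: a[fast]=0, fast++
slow=6 fast=11: a[fast]=2≠0 swap→a[6]=2, slow++,fast++
slow=7 fast=12: a[fast]=0, fast++
slow=7 fast=13: a[fast]=0, fast++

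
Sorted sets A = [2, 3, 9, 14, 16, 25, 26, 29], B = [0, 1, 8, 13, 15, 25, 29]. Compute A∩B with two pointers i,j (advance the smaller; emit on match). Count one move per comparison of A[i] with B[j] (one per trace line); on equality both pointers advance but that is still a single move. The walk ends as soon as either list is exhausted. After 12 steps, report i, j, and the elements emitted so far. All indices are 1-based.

i=8, j=7, emitted=[25]

[i=1,j=1] 2>0 → j++
[i=1,j=2] 2>1 → j++
[i=1,j=3] 2<8 → i++
[i=2,j=3] 3<8 → i++
[i=3,j=3] 9>8 → j++
[i=3,j=4] 9<13 → i++
[i=4,j=4] 14>13 → j++
[i=4,j=5] 14<15 → i++
[i=5,j=5] 16>15 → j++
[i=5,j=6] 16<25 → i++
[i=6,j=6] 25==25 emit → i++,j++
[i=7,j=7] 26<29 → i++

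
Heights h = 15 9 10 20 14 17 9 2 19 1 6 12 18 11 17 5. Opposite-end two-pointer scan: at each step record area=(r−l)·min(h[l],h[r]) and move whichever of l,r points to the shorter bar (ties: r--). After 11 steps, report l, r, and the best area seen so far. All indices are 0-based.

l=3, r=7, best area=210

[0,15] min(15,5)*15=75 best=75 * → r--
[0,14] min(15,17)*14=210 best=210 * → l++
[1,14] min(9,17)*13=117 best=210 → l++
[2,14] min(10,17)*12=120 best=210 → l++
[3,14] min(20,17)*11=187 best=210 → r--
[3,13] min(20,11)*10=110 best=210 → r--
[3,12] min(20,18)*9=162 best=210 → r--
[3,11] min(20,12)*8=96 best=210 → r--
[3,10] min(20,6)*7=42 best=210 → r--
[3,9] min(20,1)*6=6 best=210 → r--
[3,8] min(20,19)*5=95 best=210 → r--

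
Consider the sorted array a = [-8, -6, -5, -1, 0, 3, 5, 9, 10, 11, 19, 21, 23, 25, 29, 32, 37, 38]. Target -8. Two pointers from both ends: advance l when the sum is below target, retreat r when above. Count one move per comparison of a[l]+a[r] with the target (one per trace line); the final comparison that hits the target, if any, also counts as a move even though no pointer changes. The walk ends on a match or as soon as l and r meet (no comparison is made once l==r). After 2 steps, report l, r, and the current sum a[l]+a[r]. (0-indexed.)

[0,17] -8+38=30 >-8 → r--
[0,16] -8+37=29 >-8 → r--

l=0, r=15, sum=24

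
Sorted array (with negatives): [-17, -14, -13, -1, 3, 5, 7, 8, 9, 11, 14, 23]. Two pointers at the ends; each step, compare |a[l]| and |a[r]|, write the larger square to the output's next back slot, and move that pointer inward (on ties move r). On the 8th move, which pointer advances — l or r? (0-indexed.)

r

[0,11] |-17|<=|23| out[11]=529 → r--
[0,10] |-17|>|14| out[10]=289 → l++
[1,10] |-14|<=|14| out[9]=196 → r--
[1,9] |-14|>|11| out[8]=196 → l++
[2,9] |-13|>|11| out[7]=169 → l++
[3,9] |-1|<=|11| out[6]=121 → r--
[3,8] |-1|<=|9| out[5]=81 → r--
[3,7] |-1|<=|8| out[4]=64 → r--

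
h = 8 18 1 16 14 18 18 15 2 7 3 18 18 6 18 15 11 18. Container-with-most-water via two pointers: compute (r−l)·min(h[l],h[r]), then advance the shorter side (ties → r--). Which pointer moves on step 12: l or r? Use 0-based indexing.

l=0 r=17: min(8,18)*17=136 best=136 *, l++
l=1 r=17: min(18,18)*16=288 best=288 *, r--
l=1 r=16: min(18,11)*15=165 best=288, r--
l=1 r=15: min(18,15)*14=210 best=288, r--
l=1 r=14: min(18,18)*13=234 best=288, r--
l=1 r=13: min(18,6)*12=72 best=288, r--
l=1 r=12: min(18,18)*11=198 best=288, r--
l=1 r=11: min(18,18)*10=180 best=288, r--
l=1 r=10: min(18,3)*9=27 best=288, r--
l=1 r=9: min(18,7)*8=56 best=288, r--
l=1 r=8: min(18,2)*7=14 best=288, r--
l=1 r=7: min(18,15)*6=90 best=288, r--

r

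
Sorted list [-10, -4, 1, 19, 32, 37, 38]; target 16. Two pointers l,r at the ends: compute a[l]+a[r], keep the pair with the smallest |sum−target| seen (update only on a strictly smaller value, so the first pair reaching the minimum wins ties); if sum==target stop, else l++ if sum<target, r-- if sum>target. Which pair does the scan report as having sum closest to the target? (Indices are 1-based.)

pair (-4, 19) with sum 15 (|Δ|=1)

[1,7] -10+38=28 d=12 * → r--
[1,6] -10+37=27 d=11 * → r--
[1,5] -10+32=22 d=6 * → r--
[1,4] -10+19=9 d=7 → l++
[2,4] -4+19=15 d=1 * → l++
[3,4] 1+19=20 d=4 → r--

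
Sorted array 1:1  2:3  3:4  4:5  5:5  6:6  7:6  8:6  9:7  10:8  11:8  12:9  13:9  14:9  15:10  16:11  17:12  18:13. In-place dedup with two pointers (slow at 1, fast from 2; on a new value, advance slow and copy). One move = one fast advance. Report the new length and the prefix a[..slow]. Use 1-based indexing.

(s=1,f=2) a[fast]=3≠a[slow]=1 write a[2]=3 → slow++,fast++
(s=2,f=3) a[fast]=4≠a[slow]=3 write a[3]=4 → slow++,fast++
(s=3,f=4) a[fast]=5≠a[slow]=4 write a[4]=5 → slow++,fast++
(s=4,f=5) a[fast]=5=a[slow] dup → fast++
(s=4,f=6) a[fast]=6≠a[slow]=5 write a[5]=6 → slow++,fast++
(s=5,f=7) a[fast]=6=a[slow] dup → fast++
(s=5,f=8) a[fast]=6=a[slow] dup → fast++
(s=5,f=9) a[fast]=7≠a[slow]=6 write a[6]=7 → slow++,fast++
(s=6,f=10) a[fast]=8≠a[slow]=7 write a[7]=8 → slow++,fast++
(s=7,f=11) a[fast]=8=a[slow] dup → fast++
(s=7,f=12) a[fast]=9≠a[slow]=8 write a[8]=9 → slow++,fast++
(s=8,f=13) a[fast]=9=a[slow] dup → fast++
(s=8,f=14) a[fast]=9=a[slow] dup → fast++
(s=8,f=15) a[fast]=10≠a[slow]=9 write a[9]=10 → slow++,fast++
(s=9,f=16) a[fast]=11≠a[slow]=10 write a[10]=11 → slow++,fast++
(s=10,f=17) a[fast]=12≠a[slow]=11 write a[11]=12 → slow++,fast++
(s=11,f=18) a[fast]=13≠a[slow]=12 write a[12]=13 → slow++,fast++

length 12; prefix = [1, 3, 4, 5, 6, 7, 8, 9, 10, 11, 12, 13]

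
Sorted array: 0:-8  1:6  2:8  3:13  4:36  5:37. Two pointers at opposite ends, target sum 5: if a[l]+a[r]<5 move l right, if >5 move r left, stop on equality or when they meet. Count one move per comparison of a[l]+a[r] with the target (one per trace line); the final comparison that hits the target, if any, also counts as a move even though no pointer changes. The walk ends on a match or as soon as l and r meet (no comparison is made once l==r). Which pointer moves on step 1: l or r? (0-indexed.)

r

[0,5] -8+37=29 >5 → r--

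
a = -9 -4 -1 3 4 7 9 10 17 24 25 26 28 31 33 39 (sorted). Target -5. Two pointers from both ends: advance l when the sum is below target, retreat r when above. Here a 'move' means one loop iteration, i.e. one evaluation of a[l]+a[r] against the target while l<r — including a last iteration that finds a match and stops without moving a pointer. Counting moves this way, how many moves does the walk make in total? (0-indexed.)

l=0 r=15: -9+39=30 >-5, r--
l=0 r=14: -9+33=24 >-5, r--
l=0 r=13: -9+31=22 >-5, r--
l=0 r=12: -9+28=19 >-5, r--
l=0 r=11: -9+26=17 >-5, r--
l=0 r=10: -9+25=16 >-5, r--
l=0 r=9: -9+24=15 >-5, r--
l=0 r=8: -9+17=8 >-5, r--
l=0 r=7: -9+10=1 >-5, r--
l=0 r=6: -9+9=0 >-5, r--
l=0 r=5: -9+7=-2 >-5, r--
l=0 r=4: -9+4=-5, found

12 moves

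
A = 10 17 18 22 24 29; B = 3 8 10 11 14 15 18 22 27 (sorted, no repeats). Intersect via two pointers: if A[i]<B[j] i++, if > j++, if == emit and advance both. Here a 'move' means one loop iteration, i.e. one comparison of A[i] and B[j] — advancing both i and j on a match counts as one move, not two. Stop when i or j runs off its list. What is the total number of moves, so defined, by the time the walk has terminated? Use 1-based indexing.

11 moves

i=1 j=1: 10>3, j++
i=1 j=2: 10>8, j++
i=1 j=3: 10==10 emit, i++,j++
i=2 j=4: 17>11, j++
i=2 j=5: 17>14, j++
i=2 j=6: 17>15, j++
i=2 j=7: 17<18, i++
i=3 j=7: 18==18 emit, i++,j++
i=4 j=8: 22==22 emit, i++,j++
i=5 j=9: 24<27, i++
i=6 j=9: 29>27, j++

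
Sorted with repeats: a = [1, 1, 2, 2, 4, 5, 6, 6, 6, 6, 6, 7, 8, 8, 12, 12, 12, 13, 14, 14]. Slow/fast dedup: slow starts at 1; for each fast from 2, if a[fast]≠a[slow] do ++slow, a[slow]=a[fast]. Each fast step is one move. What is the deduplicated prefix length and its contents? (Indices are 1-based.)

length 10; prefix = [1, 2, 4, 5, 6, 7, 8, 12, 13, 14]

(s=1,f=2) a[fast]=1=a[slow] dup → fast++
(s=1,f=3) a[fast]=2≠a[slow]=1 write a[2]=2 → slow++,fast++
(s=2,f=4) a[fast]=2=a[slow] dup → fast++
(s=2,f=5) a[fast]=4≠a[slow]=2 write a[3]=4 → slow++,fast++
(s=3,f=6) a[fast]=5≠a[slow]=4 write a[4]=5 → slow++,fast++
(s=4,f=7) a[fast]=6≠a[slow]=5 write a[5]=6 → slow++,fast++
(s=5,f=8) a[fast]=6=a[slow] dup → fast++
(s=5,f=9) a[fast]=6=a[slow] dup → fast++
(s=5,f=10) a[fast]=6=a[slow] dup → fast++
(s=5,f=11) a[fast]=6=a[slow] dup → fast++
(s=5,f=12) a[fast]=7≠a[slow]=6 write a[6]=7 → slow++,fast++
(s=6,f=13) a[fast]=8≠a[slow]=7 write a[7]=8 → slow++,fast++
(s=7,f=14) a[fast]=8=a[slow] dup → fast++
(s=7,f=15) a[fast]=12≠a[slow]=8 write a[8]=12 → slow++,fast++
(s=8,f=16) a[fast]=12=a[slow] dup → fast++
(s=8,f=17) a[fast]=12=a[slow] dup → fast++
(s=8,f=18) a[fast]=13≠a[slow]=12 write a[9]=13 → slow++,fast++
(s=9,f=19) a[fast]=14≠a[slow]=13 write a[10]=14 → slow++,fast++
(s=10,f=20) a[fast]=14=a[slow] dup → fast++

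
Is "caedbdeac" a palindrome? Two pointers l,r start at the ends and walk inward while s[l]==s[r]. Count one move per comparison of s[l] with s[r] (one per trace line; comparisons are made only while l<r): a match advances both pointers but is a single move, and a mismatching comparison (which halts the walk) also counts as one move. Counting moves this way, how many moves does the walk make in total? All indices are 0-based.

4 moves

l=0 r=8: 'c'=='c', l++,r--
l=1 r=7: 'a'=='a', l++,r--
l=2 r=6: 'e'=='e', l++,r--
l=3 r=5: 'd'=='d', l++,r--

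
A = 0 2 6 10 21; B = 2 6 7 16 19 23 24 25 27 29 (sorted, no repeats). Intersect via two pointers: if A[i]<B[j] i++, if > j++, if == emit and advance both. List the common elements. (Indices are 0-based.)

intersection = [2, 6]

[i=0,j=0] 0<2 → i++
[i=1,j=0] 2==2 emit → i++,j++
[i=2,j=1] 6==6 emit → i++,j++
[i=3,j=2] 10>7 → j++
[i=3,j=3] 10<16 → i++
[i=4,j=3] 21>16 → j++
[i=4,j=4] 21>19 → j++
[i=4,j=5] 21<23 → i++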